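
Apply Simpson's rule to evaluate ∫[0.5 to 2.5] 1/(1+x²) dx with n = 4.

f(x) = 1/(1+x²)
a = 0.5, b = 2.5, n = 4
h = (b - a)/n = 0.500000

Simpson's rule: (h/3)[f(x₀) + 4f(x₁) + 2f(x₂) + ... + f(xₙ)]

x_0 = 0.5000, f(x_0) = 0.800000, coefficient = 1
x_1 = 1.0000, f(x_1) = 0.500000, coefficient = 4
x_2 = 1.5000, f(x_2) = 0.307692, coefficient = 2
x_3 = 2.0000, f(x_3) = 0.200000, coefficient = 4
x_4 = 2.5000, f(x_4) = 0.137931, coefficient = 1

I ≈ (0.500000/3) × 4.353316 = 0.725553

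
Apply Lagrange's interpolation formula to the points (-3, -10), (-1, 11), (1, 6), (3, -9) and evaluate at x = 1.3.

Lagrange interpolation formula:
P(x) = Σ yᵢ × Lᵢ(x)
where Lᵢ(x) = Π_{j≠i} (x - xⱼ)/(xᵢ - xⱼ)

L_0(1.3) = (1.3 - (-1))/(-3 - (-1)) × (1.3 - 1)/(-3 - 1) × (1.3 - 3)/(-3 - 3) = 0.024438
L_1(1.3) = (1.3 - (-3))/(-1 - (-3)) × (1.3 - 1)/(-1 - 1) × (1.3 - 3)/(-1 - 3) = -0.137063
L_2(1.3) = (1.3 - (-3))/(1 - (-3)) × (1.3 - (-1))/(1 - (-1)) × (1.3 - 3)/(1 - 3) = 1.050812
L_3(1.3) = (1.3 - (-3))/(3 - (-3)) × (1.3 - (-1))/(3 - (-1)) × (1.3 - 1)/(3 - 1) = 0.061813

P(1.3) = (-10)×L_0(1.3) + 11×L_1(1.3) + 6×L_2(1.3) + (-9)×L_3(1.3)
P(1.3) = 3.996500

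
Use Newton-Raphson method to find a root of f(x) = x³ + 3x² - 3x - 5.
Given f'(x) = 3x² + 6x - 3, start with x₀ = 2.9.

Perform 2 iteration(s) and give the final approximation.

f(x) = x³ + 3x² - 3x - 5
f'(x) = 3x² + 6x - 3
x₀ = 2.9

Newton-Raphson formula: x_{n+1} = x_n - f(x_n)/f'(x_n)

Iteration 1:
  f(2.900000) = 35.919000
  f'(2.900000) = 39.630000
  x_1 = 2.900000 - 35.919000/39.630000 = 1.993641
Iteration 2:
  f(1.993641) = 8.866828
  f'(1.993641) = 20.885663
  x_2 = 1.993641 - 8.866828/20.885663 = 1.569100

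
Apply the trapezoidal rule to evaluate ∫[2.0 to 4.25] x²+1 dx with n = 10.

f(x) = x²+1
a = 2.0, b = 4.25, n = 10
h = (b - a)/n = 0.225000

Trapezoidal rule: (h/2)[f(x₀) + 2f(x₁) + 2f(x₂) + ... + f(xₙ)]

x_0 = 2.0000, f(x_0) = 5.000000, coefficient = 1
x_1 = 2.2250, f(x_1) = 5.950625, coefficient = 2
x_2 = 2.4500, f(x_2) = 7.002500, coefficient = 2
x_3 = 2.6750, f(x_3) = 8.155625, coefficient = 2
x_4 = 2.9000, f(x_4) = 9.410000, coefficient = 2
x_5 = 3.1250, f(x_5) = 10.765625, coefficient = 2
x_6 = 3.3500, f(x_6) = 12.222500, coefficient = 2
x_7 = 3.5750, f(x_7) = 13.780625, coefficient = 2
x_8 = 3.8000, f(x_8) = 15.440000, coefficient = 2
x_9 = 4.0250, f(x_9) = 17.200625, coefficient = 2
x_10 = 4.2500, f(x_10) = 19.062500, coefficient = 1

I ≈ (0.225000/2) × 223.918750 = 25.190859
Exact value: 25.171875
Error: 0.018984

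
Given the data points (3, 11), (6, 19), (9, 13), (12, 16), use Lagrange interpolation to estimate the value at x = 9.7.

Lagrange interpolation formula:
P(x) = Σ yᵢ × Lᵢ(x)
where Lᵢ(x) = Π_{j≠i} (x - xⱼ)/(xᵢ - xⱼ)

L_0(9.7) = (9.7 - 6)/(3 - 6) × (9.7 - 9)/(3 - 9) × (9.7 - 12)/(3 - 12) = 0.036772
L_1(9.7) = (9.7 - 3)/(6 - 3) × (9.7 - 9)/(6 - 9) × (9.7 - 12)/(6 - 12) = -0.199759
L_2(9.7) = (9.7 - 3)/(9 - 3) × (9.7 - 6)/(9 - 6) × (9.7 - 12)/(9 - 12) = 1.055870
L_3(9.7) = (9.7 - 3)/(12 - 3) × (9.7 - 6)/(12 - 6) × (9.7 - 9)/(12 - 9) = 0.107117

P(9.7) = 11×L_0(9.7) + 19×L_1(9.7) + 13×L_2(9.7) + 16×L_3(9.7)
P(9.7) = 12.049253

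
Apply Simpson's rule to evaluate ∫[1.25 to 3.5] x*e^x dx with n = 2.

f(x) = x*e^x
a = 1.25, b = 3.5, n = 2
h = (b - a)/n = 1.125000

Simpson's rule: (h/3)[f(x₀) + 4f(x₁) + 2f(x₂) + ... + f(xₙ)]

x_0 = 1.2500, f(x_0) = 4.362929, coefficient = 1
x_1 = 2.3750, f(x_1) = 25.533656, coefficient = 4
x_2 = 3.5000, f(x_2) = 115.904082, coefficient = 1

I ≈ (1.125000/3) × 222.401636 = 83.400613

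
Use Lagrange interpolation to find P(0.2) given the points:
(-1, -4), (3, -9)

Lagrange interpolation formula:
P(x) = Σ yᵢ × Lᵢ(x)
where Lᵢ(x) = Π_{j≠i} (x - xⱼ)/(xᵢ - xⱼ)

L_0(0.2) = (0.2 - 3)/(-1 - 3) = 0.700000
L_1(0.2) = (0.2 - (-1))/(3 - (-1)) = 0.300000

P(0.2) = (-4)×L_0(0.2) + (-9)×L_1(0.2)
P(0.2) = -5.500000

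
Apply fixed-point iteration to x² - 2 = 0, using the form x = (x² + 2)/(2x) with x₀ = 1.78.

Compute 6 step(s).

Equation: x² - 2 = 0
Fixed-point form: x = (x² + 2)/(2x)
x₀ = 1.78

x_1 = g(1.780000) = 1.451798
x_2 = g(1.451798) = 1.414700
x_3 = g(1.414700) = 1.414214
x_4 = g(1.414214) = 1.414214
x_5 = g(1.414214) = 1.414214
x_6 = g(1.414214) = 1.414214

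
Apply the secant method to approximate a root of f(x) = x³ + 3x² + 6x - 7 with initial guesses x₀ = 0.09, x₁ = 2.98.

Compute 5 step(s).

f(x) = x³ + 3x² + 6x - 7
x₀ = 0.09, x₁ = 2.98

Secant formula: x_{n+1} = x_n - f(x_n)(x_n - x_{n-1})/(f(x_n) - f(x_{n-1}))

Iteration 1:
  f(0.090000) = -6.434971
  f(2.980000) = 63.984792
  x_2 = 2.980000 - 63.984792×(2.980000 - 0.090000)/(63.984792 - (-6.434971))
       = 0.354089
Iteration 2:
  f(2.980000) = 63.984792
  f(0.354089) = -4.454936
  x_3 = 0.354089 - (-4.454936)×(0.354089 - 2.980000)/(-4.454936 - 63.984792)
       = 0.525017
Iteration 3:
  f(0.354089) = -4.454936
  f(0.525017) = -2.878255
  x_4 = 0.525017 - (-2.878255)×(0.525017 - 0.354089)/(-2.878255 - (-4.454936))
       = 0.837048
Iteration 4:
  f(0.525017) = -2.878255
  f(0.837048) = 0.710718
  x_5 = 0.837048 - 0.710718×(0.837048 - 0.525017)/(0.710718 - (-2.878255))
       = 0.775257
Iteration 5:
  f(0.837048) = 0.710718
  f(0.775257) = -0.079437
  x_6 = 0.775257 - (-0.079437)×(0.775257 - 0.837048)/(-0.079437 - 0.710718)
       = 0.781469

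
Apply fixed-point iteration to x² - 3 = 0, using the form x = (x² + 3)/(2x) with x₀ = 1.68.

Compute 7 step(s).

Equation: x² - 3 = 0
Fixed-point form: x = (x² + 3)/(2x)
x₀ = 1.68

x_1 = g(1.680000) = 1.732857
x_2 = g(1.732857) = 1.732051
x_3 = g(1.732051) = 1.732051
x_4 = g(1.732051) = 1.732051
x_5 = g(1.732051) = 1.732051
x_6 = g(1.732051) = 1.732051
x_7 = g(1.732051) = 1.732051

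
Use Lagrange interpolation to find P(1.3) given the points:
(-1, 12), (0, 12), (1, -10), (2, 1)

Lagrange interpolation formula:
P(x) = Σ yᵢ × Lᵢ(x)
where Lᵢ(x) = Π_{j≠i} (x - xⱼ)/(xᵢ - xⱼ)

L_0(1.3) = (1.3 - 0)/(-1 - 0) × (1.3 - 1)/(-1 - 1) × (1.3 - 2)/(-1 - 2) = 0.045500
L_1(1.3) = (1.3 - (-1))/(0 - (-1)) × (1.3 - 1)/(0 - 1) × (1.3 - 2)/(0 - 2) = -0.241500
L_2(1.3) = (1.3 - (-1))/(1 - (-1)) × (1.3 - 0)/(1 - 0) × (1.3 - 2)/(1 - 2) = 1.046500
L_3(1.3) = (1.3 - (-1))/(2 - (-1)) × (1.3 - 0)/(2 - 0) × (1.3 - 1)/(2 - 1) = 0.149500

P(1.3) = 12×L_0(1.3) + 12×L_1(1.3) + (-10)×L_2(1.3) + 1×L_3(1.3)
P(1.3) = -12.667500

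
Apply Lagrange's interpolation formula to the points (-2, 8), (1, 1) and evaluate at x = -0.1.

Lagrange interpolation formula:
P(x) = Σ yᵢ × Lᵢ(x)
where Lᵢ(x) = Π_{j≠i} (x - xⱼ)/(xᵢ - xⱼ)

L_0(-0.1) = (-0.1 - 1)/(-2 - 1) = 0.366667
L_1(-0.1) = (-0.1 - (-2))/(1 - (-2)) = 0.633333

P(-0.1) = 8×L_0(-0.1) + 1×L_1(-0.1)
P(-0.1) = 3.566667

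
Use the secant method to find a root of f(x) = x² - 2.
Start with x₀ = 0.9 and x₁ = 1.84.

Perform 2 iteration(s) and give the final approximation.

f(x) = x² - 2
x₀ = 0.9, x₁ = 1.84

Secant formula: x_{n+1} = x_n - f(x_n)(x_n - x_{n-1})/(f(x_n) - f(x_{n-1}))

Iteration 1:
  f(0.900000) = -1.190000
  f(1.840000) = 1.385600
  x_2 = 1.840000 - 1.385600×(1.840000 - 0.900000)/(1.385600 - (-1.190000))
       = 1.334307
Iteration 2:
  f(1.840000) = 1.385600
  f(1.334307) = -0.219626
  x_3 = 1.334307 - (-0.219626)×(1.334307 - 1.840000)/(-0.219626 - 1.385600)
       = 1.403495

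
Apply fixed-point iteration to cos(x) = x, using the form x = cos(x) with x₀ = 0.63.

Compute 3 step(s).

Equation: cos(x) = x
Fixed-point form: x = cos(x)
x₀ = 0.63

x_1 = g(0.630000) = 0.808028
x_2 = g(0.808028) = 0.690926
x_3 = g(0.690926) = 0.770656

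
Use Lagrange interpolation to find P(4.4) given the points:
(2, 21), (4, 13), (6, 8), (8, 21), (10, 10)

Lagrange interpolation formula:
P(x) = Σ yᵢ × Lᵢ(x)
where Lᵢ(x) = Π_{j≠i} (x - xⱼ)/(xᵢ - xⱼ)

L_0(4.4) = (4.4 - 4)/(2 - 4) × (4.4 - 6)/(2 - 6) × (4.4 - 8)/(2 - 8) × (4.4 - 10)/(2 - 10) = -0.033600
L_1(4.4) = (4.4 - 2)/(4 - 2) × (4.4 - 6)/(4 - 6) × (4.4 - 8)/(4 - 8) × (4.4 - 10)/(4 - 10) = 0.806400
L_2(4.4) = (4.4 - 2)/(6 - 2) × (4.4 - 4)/(6 - 4) × (4.4 - 8)/(6 - 8) × (4.4 - 10)/(6 - 10) = 0.302400
L_3(4.4) = (4.4 - 2)/(8 - 2) × (4.4 - 4)/(8 - 4) × (4.4 - 6)/(8 - 6) × (4.4 - 10)/(8 - 10) = -0.089600
L_4(4.4) = (4.4 - 2)/(10 - 2) × (4.4 - 4)/(10 - 4) × (4.4 - 6)/(10 - 6) × (4.4 - 8)/(10 - 8) = 0.014400

P(4.4) = 21×L_0(4.4) + 13×L_1(4.4) + 8×L_2(4.4) + 21×L_3(4.4) + 10×L_4(4.4)
P(4.4) = 10.459200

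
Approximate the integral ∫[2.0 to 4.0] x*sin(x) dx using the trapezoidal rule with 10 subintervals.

f(x) = x*sin(x)
a = 2.0, b = 4.0, n = 10
h = (b - a)/n = 0.200000

Trapezoidal rule: (h/2)[f(x₀) + 2f(x₁) + 2f(x₂) + ... + f(xₙ)]

x_0 = 2.0000, f(x_0) = 1.818595, coefficient = 1
x_1 = 2.2000, f(x_1) = 1.778692, coefficient = 2
x_2 = 2.4000, f(x_2) = 1.621112, coefficient = 2
x_3 = 2.6000, f(x_3) = 1.340304, coefficient = 2
x_4 = 2.8000, f(x_4) = 0.937967, coefficient = 2
x_5 = 3.0000, f(x_5) = 0.423360, coefficient = 2
x_6 = 3.2000, f(x_6) = -0.186797, coefficient = 2
x_7 = 3.4000, f(x_7) = -0.868840, coefficient = 2
x_8 = 3.6000, f(x_8) = -1.593074, coefficient = 2
x_9 = 3.8000, f(x_9) = -2.325060, coefficient = 2
x_10 = 4.0000, f(x_10) = -3.027210, coefficient = 1

I ≈ (0.200000/2) × 1.046712 = 0.104671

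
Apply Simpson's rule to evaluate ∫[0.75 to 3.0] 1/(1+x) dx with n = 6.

f(x) = 1/(1+x)
a = 0.75, b = 3.0, n = 6
h = (b - a)/n = 0.375000

Simpson's rule: (h/3)[f(x₀) + 4f(x₁) + 2f(x₂) + ... + f(xₙ)]

x_0 = 0.7500, f(x_0) = 0.571429, coefficient = 1
x_1 = 1.1250, f(x_1) = 0.470588, coefficient = 4
x_2 = 1.5000, f(x_2) = 0.400000, coefficient = 2
x_3 = 1.8750, f(x_3) = 0.347826, coefficient = 4
x_4 = 2.2500, f(x_4) = 0.307692, coefficient = 2
x_5 = 2.6250, f(x_5) = 0.275862, coefficient = 4
x_6 = 3.0000, f(x_6) = 0.250000, coefficient = 1

I ≈ (0.375000/3) × 6.613919 = 0.826740
Exact value: 0.826679
Error: 0.000061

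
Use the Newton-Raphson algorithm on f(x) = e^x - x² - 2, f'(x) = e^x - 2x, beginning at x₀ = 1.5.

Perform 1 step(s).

f(x) = e^x - x² - 2
f'(x) = e^x - 2x
x₀ = 1.5

Newton-Raphson formula: x_{n+1} = x_n - f(x_n)/f'(x_n)

Iteration 1:
  f(1.500000) = 0.231689
  f'(1.500000) = 1.481689
  x_1 = 1.500000 - 0.231689/1.481689 = 1.343632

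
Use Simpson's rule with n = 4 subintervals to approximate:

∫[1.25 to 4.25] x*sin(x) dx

f(x) = x*sin(x)
a = 1.25, b = 4.25, n = 4
h = (b - a)/n = 0.750000

Simpson's rule: (h/3)[f(x₀) + 4f(x₁) + 2f(x₂) + ... + f(xₙ)]

x_0 = 1.2500, f(x_0) = 1.186231, coefficient = 1
x_1 = 2.0000, f(x_1) = 1.818595, coefficient = 4
x_2 = 2.7500, f(x_2) = 1.049568, coefficient = 2
x_3 = 3.5000, f(x_3) = -1.227741, coefficient = 4
x_4 = 4.2500, f(x_4) = -3.803705, coefficient = 1

I ≈ (0.750000/3) × 1.845076 = 0.461269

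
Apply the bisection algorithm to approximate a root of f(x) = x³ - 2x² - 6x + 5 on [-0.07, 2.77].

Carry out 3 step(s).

f(x) = x³ - 2x² - 6x + 5
Initial interval: [-0.07, 2.77]

Iteration 1:
  c_1 = (-0.070000 + 2.770000)/2 = 1.350000
  f(c_1) = f(1.350000) = -4.284625
  f(a) × f(c) < 0, new interval: [-0.070000, 1.350000]
Iteration 2:
  c_2 = (-0.070000 + 1.350000)/2 = 0.640000
  f(c_2) = f(0.640000) = 0.602944
  f(a) × f(c) ≥ 0, new interval: [0.640000, 1.350000]
Iteration 3:
  c_3 = (0.640000 + 1.350000)/2 = 0.995000
  f(c_3) = f(0.995000) = -1.964975
  f(a) × f(c) < 0, new interval: [0.640000, 0.995000]

After 3 iteration(s), the approximation is c_3 = 0.995000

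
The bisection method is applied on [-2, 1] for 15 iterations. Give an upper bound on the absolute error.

Bisection error bound: |error| ≤ (b-a)/2^n
|error| ≤ (1 - (-2))/2^15 = 3/2^15
|error| ≤ 0.0000915527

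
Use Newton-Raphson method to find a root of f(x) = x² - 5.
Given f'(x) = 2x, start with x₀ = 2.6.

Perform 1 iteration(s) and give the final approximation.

f(x) = x² - 5
f'(x) = 2x
x₀ = 2.6

Newton-Raphson formula: x_{n+1} = x_n - f(x_n)/f'(x_n)

Iteration 1:
  f(2.600000) = 1.760000
  f'(2.600000) = 5.200000
  x_1 = 2.600000 - 1.760000/5.200000 = 2.261538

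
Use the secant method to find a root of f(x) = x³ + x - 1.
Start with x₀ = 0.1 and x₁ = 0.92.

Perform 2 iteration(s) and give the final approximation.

f(x) = x³ + x - 1
x₀ = 0.1, x₁ = 0.92

Secant formula: x_{n+1} = x_n - f(x_n)(x_n - x_{n-1})/(f(x_n) - f(x_{n-1}))

Iteration 1:
  f(0.100000) = -0.899000
  f(0.920000) = 0.698688
  x_2 = 0.920000 - 0.698688×(0.920000 - 0.100000)/(0.698688 - (-0.899000))
       = 0.561404
Iteration 2:
  f(0.920000) = 0.698688
  f(0.561404) = -0.261655
  x_3 = 0.561404 - (-0.261655)×(0.561404 - 0.920000)/(-0.261655 - 0.698688)
       = 0.659107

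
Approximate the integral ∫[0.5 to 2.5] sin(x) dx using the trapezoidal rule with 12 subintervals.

f(x) = sin(x)
a = 0.5, b = 2.5, n = 12
h = (b - a)/n = 0.166667

Trapezoidal rule: (h/2)[f(x₀) + 2f(x₁) + 2f(x₂) + ... + f(xₙ)]

x_0 = 0.5000, f(x_0) = 0.479426, coefficient = 1
x_1 = 0.6667, f(x_1) = 0.618370, coefficient = 2
x_2 = 0.8333, f(x_2) = 0.740177, coefficient = 2
x_3 = 1.0000, f(x_3) = 0.841471, coefficient = 2
x_4 = 1.1667, f(x_4) = 0.919445, coefficient = 2
x_5 = 1.3333, f(x_5) = 0.971938, coefficient = 2
x_6 = 1.5000, f(x_6) = 0.997495, coefficient = 2
x_7 = 1.6667, f(x_7) = 0.995408, coefficient = 2
x_8 = 1.8333, f(x_8) = 0.965735, coefficient = 2
x_9 = 2.0000, f(x_9) = 0.909297, coefficient = 2
x_10 = 2.1667, f(x_10) = 0.827660, coefficient = 2
x_11 = 2.3333, f(x_11) = 0.723086, coefficient = 2
x_12 = 2.5000, f(x_12) = 0.598472, coefficient = 1

I ≈ (0.166667/2) × 20.098061 = 1.674838
Exact value: 1.678726
Error: 0.003888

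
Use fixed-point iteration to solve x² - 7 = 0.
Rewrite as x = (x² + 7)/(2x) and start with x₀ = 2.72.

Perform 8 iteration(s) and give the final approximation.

Equation: x² - 7 = 0
Fixed-point form: x = (x² + 7)/(2x)
x₀ = 2.72

x_1 = g(2.720000) = 2.646765
x_2 = g(2.646765) = 2.645752
x_3 = g(2.645752) = 2.645751
x_4 = g(2.645751) = 2.645751
x_5 = g(2.645751) = 2.645751
x_6 = g(2.645751) = 2.645751
x_7 = g(2.645751) = 2.645751
x_8 = g(2.645751) = 2.645751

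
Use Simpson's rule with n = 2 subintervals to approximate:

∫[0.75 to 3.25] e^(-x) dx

f(x) = e^(-x)
a = 0.75, b = 3.25, n = 2
h = (b - a)/n = 1.250000

Simpson's rule: (h/3)[f(x₀) + 4f(x₁) + 2f(x₂) + ... + f(xₙ)]

x_0 = 0.7500, f(x_0) = 0.472367, coefficient = 1
x_1 = 2.0000, f(x_1) = 0.135335, coefficient = 4
x_2 = 3.2500, f(x_2) = 0.038774, coefficient = 1

I ≈ (1.250000/3) × 1.052482 = 0.438534
Exact value: 0.433592
Error: 0.004942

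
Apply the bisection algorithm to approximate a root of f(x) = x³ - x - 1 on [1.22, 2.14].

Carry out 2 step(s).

f(x) = x³ - x - 1
Initial interval: [1.22, 2.14]

Iteration 1:
  c_1 = (1.220000 + 2.140000)/2 = 1.680000
  f(c_1) = f(1.680000) = 2.061632
  f(a) × f(c) < 0, new interval: [1.220000, 1.680000]
Iteration 2:
  c_2 = (1.220000 + 1.680000)/2 = 1.450000
  f(c_2) = f(1.450000) = 0.598625
  f(a) × f(c) < 0, new interval: [1.220000, 1.450000]

After 2 iteration(s), the approximation is c_2 = 1.450000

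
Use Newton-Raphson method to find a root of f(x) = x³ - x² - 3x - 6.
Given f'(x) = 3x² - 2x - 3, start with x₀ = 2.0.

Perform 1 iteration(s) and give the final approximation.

f(x) = x³ - x² - 3x - 6
f'(x) = 3x² - 2x - 3
x₀ = 2.0

Newton-Raphson formula: x_{n+1} = x_n - f(x_n)/f'(x_n)

Iteration 1:
  f(2.000000) = -8.000000
  f'(2.000000) = 5.000000
  x_1 = 2.000000 - (-8.000000)/5.000000 = 3.600000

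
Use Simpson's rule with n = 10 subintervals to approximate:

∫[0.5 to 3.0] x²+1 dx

f(x) = x²+1
a = 0.5, b = 3.0, n = 10
h = (b - a)/n = 0.250000

Simpson's rule: (h/3)[f(x₀) + 4f(x₁) + 2f(x₂) + ... + f(xₙ)]

x_0 = 0.5000, f(x_0) = 1.250000, coefficient = 1
x_1 = 0.7500, f(x_1) = 1.562500, coefficient = 4
x_2 = 1.0000, f(x_2) = 2.000000, coefficient = 2
x_3 = 1.2500, f(x_3) = 2.562500, coefficient = 4
x_4 = 1.5000, f(x_4) = 3.250000, coefficient = 2
x_5 = 1.7500, f(x_5) = 4.062500, coefficient = 4
x_6 = 2.0000, f(x_6) = 5.000000, coefficient = 2
x_7 = 2.2500, f(x_7) = 6.062500, coefficient = 4
x_8 = 2.5000, f(x_8) = 7.250000, coefficient = 2
x_9 = 2.7500, f(x_9) = 8.562500, coefficient = 4
x_10 = 3.0000, f(x_10) = 10.000000, coefficient = 1

I ≈ (0.250000/3) × 137.500000 = 11.458333
Exact value: 11.458333
Error: 0.000000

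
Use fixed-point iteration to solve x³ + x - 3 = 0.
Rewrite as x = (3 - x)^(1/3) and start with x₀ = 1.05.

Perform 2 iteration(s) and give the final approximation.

Equation: x³ + x - 3 = 0
Fixed-point form: x = (3 - x)^(1/3)
x₀ = 1.05

x_1 = g(1.050000) = 1.249333
x_2 = g(1.249333) = 1.205224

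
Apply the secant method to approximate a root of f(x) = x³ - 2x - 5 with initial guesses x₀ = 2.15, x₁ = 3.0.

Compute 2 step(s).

f(x) = x³ - 2x - 5
x₀ = 2.15, x₁ = 3.0

Secant formula: x_{n+1} = x_n - f(x_n)(x_n - x_{n-1})/(f(x_n) - f(x_{n-1}))

Iteration 1:
  f(2.150000) = 0.638375
  f(3.000000) = 16.000000
  x_2 = 3.000000 - 16.000000×(3.000000 - 2.150000)/(16.000000 - 0.638375)
       = 2.114677
Iteration 2:
  f(3.000000) = 16.000000
  f(2.114677) = 0.227183
  x_3 = 2.114677 - 0.227183×(2.114677 - 3.000000)/(0.227183 - 16.000000)
       = 2.101925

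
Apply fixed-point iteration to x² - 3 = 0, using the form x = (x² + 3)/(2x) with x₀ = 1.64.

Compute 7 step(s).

Equation: x² - 3 = 0
Fixed-point form: x = (x² + 3)/(2x)
x₀ = 1.64

x_1 = g(1.640000) = 1.734634
x_2 = g(1.734634) = 1.732053
x_3 = g(1.732053) = 1.732051
x_4 = g(1.732051) = 1.732051
x_5 = g(1.732051) = 1.732051
x_6 = g(1.732051) = 1.732051
x_7 = g(1.732051) = 1.732051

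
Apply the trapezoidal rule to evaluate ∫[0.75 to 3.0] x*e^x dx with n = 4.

f(x) = x*e^x
a = 0.75, b = 3.0, n = 4
h = (b - a)/n = 0.562500

Trapezoidal rule: (h/2)[f(x₀) + 2f(x₁) + 2f(x₂) + ... + f(xₙ)]

x_0 = 0.7500, f(x_0) = 1.587750, coefficient = 1
x_1 = 1.3125, f(x_1) = 4.876529, coefficient = 2
x_2 = 1.8750, f(x_2) = 12.226536, coefficient = 2
x_3 = 2.4375, f(x_3) = 27.895710, coefficient = 2
x_4 = 3.0000, f(x_4) = 60.256611, coefficient = 1

I ≈ (0.562500/2) × 151.841911 = 42.705538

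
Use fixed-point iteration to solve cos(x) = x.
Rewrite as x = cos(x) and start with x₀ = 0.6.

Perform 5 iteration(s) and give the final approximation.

Equation: cos(x) = x
Fixed-point form: x = cos(x)
x₀ = 0.6

x_1 = g(0.600000) = 0.825336
x_2 = g(0.825336) = 0.678310
x_3 = g(0.678310) = 0.778634
x_4 = g(0.778634) = 0.711874
x_5 = g(0.711874) = 0.757139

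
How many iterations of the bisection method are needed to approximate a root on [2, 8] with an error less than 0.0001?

We need (b-a)/2^n ≤ 0.0001
(8 - 2)/2^n ≤ 0.0001
6/2^n ≤ 0.0001
2^n ≥ 60000
n ≥ log₂(60000) = 15.87
n ≥ 16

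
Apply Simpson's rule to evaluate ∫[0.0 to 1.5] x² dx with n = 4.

f(x) = x²
a = 0.0, b = 1.5, n = 4
h = (b - a)/n = 0.375000

Simpson's rule: (h/3)[f(x₀) + 4f(x₁) + 2f(x₂) + ... + f(xₙ)]

x_0 = 0.0000, f(x_0) = 0.000000, coefficient = 1
x_1 = 0.3750, f(x_1) = 0.140625, coefficient = 4
x_2 = 0.7500, f(x_2) = 0.562500, coefficient = 2
x_3 = 1.1250, f(x_3) = 1.265625, coefficient = 4
x_4 = 1.5000, f(x_4) = 2.250000, coefficient = 1

I ≈ (0.375000/3) × 9.000000 = 1.125000
Exact value: 1.125000
Error: 0.000000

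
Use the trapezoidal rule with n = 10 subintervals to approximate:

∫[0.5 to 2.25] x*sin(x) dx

f(x) = x*sin(x)
a = 0.5, b = 2.25, n = 10
h = (b - a)/n = 0.175000

Trapezoidal rule: (h/2)[f(x₀) + 2f(x₁) + 2f(x₂) + ... + f(xₙ)]

x_0 = 0.5000, f(x_0) = 0.239713, coefficient = 1
x_1 = 0.6750, f(x_1) = 0.421806, coefficient = 2
x_2 = 0.8500, f(x_2) = 0.638588, coefficient = 2
x_3 = 1.0250, f(x_3) = 0.876082, coefficient = 2
x_4 = 1.2000, f(x_4) = 1.118447, coefficient = 2
x_5 = 1.3750, f(x_5) = 1.348728, coefficient = 2
x_6 = 1.5500, f(x_6) = 1.549665, coefficient = 2
x_7 = 1.7250, f(x_7) = 1.704531, coefficient = 2
x_8 = 1.9000, f(x_8) = 1.797970, coefficient = 2
x_9 = 2.0750, f(x_9) = 1.816786, coefficient = 2
x_10 = 2.2500, f(x_10) = 1.750665, coefficient = 1

I ≈ (0.175000/2) × 24.535584 = 2.146864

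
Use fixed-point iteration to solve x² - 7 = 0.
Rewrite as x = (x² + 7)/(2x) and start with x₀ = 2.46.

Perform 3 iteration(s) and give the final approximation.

Equation: x² - 7 = 0
Fixed-point form: x = (x² + 7)/(2x)
x₀ = 2.46

x_1 = g(2.460000) = 2.652764
x_2 = g(2.652764) = 2.645761
x_3 = g(2.645761) = 2.645751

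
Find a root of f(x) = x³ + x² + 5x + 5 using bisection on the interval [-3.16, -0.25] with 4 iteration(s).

f(x) = x³ + x² + 5x + 5
Initial interval: [-3.16, -0.25]

Iteration 1:
  c_1 = (-3.160000 + (-0.250000))/2 = -1.705000
  f(c_1) = f(-1.705000) = -5.574453
  f(a) × f(c) ≥ 0, new interval: [-1.705000, -0.250000]
Iteration 2:
  c_2 = (-1.705000 + (-0.250000))/2 = -0.977500
  f(c_2) = f(-0.977500) = 0.133999
  f(a) × f(c) < 0, new interval: [-1.705000, -0.977500]
Iteration 3:
  c_3 = (-1.705000 + (-0.977500))/2 = -1.341250
  f(c_3) = f(-1.341250) = -2.320142
  f(a) × f(c) ≥ 0, new interval: [-1.341250, -0.977500]
Iteration 4:
  c_4 = (-1.341250 + (-0.977500))/2 = -1.159375
  f(c_4) = f(-1.159375) = -1.011099
  f(a) × f(c) ≥ 0, new interval: [-1.159375, -0.977500]

After 4 iteration(s), the approximation is c_4 = -1.159375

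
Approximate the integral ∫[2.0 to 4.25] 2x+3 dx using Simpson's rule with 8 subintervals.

f(x) = 2x+3
a = 2.0, b = 4.25, n = 8
h = (b - a)/n = 0.281250

Simpson's rule: (h/3)[f(x₀) + 4f(x₁) + 2f(x₂) + ... + f(xₙ)]

x_0 = 2.0000, f(x_0) = 7.000000, coefficient = 1
x_1 = 2.2812, f(x_1) = 7.562500, coefficient = 4
x_2 = 2.5625, f(x_2) = 8.125000, coefficient = 2
x_3 = 2.8438, f(x_3) = 8.687500, coefficient = 4
x_4 = 3.1250, f(x_4) = 9.250000, coefficient = 2
x_5 = 3.4062, f(x_5) = 9.812500, coefficient = 4
x_6 = 3.6875, f(x_6) = 10.375000, coefficient = 2
x_7 = 3.9688, f(x_7) = 10.937500, coefficient = 4
x_8 = 4.2500, f(x_8) = 11.500000, coefficient = 1

I ≈ (0.281250/3) × 222.000000 = 20.812500
Exact value: 20.812500
Error: 0.000000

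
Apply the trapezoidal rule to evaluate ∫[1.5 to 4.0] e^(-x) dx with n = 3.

f(x) = e^(-x)
a = 1.5, b = 4.0, n = 3
h = (b - a)/n = 0.833333

Trapezoidal rule: (h/2)[f(x₀) + 2f(x₁) + 2f(x₂) + ... + f(xₙ)]

x_0 = 1.5000, f(x_0) = 0.223130, coefficient = 1
x_1 = 2.3333, f(x_1) = 0.096972, coefficient = 2
x_2 = 3.1667, f(x_2) = 0.042144, coefficient = 2
x_3 = 4.0000, f(x_3) = 0.018316, coefficient = 1

I ≈ (0.833333/2) × 0.519677 = 0.216532
Exact value: 0.204815
Error: 0.011718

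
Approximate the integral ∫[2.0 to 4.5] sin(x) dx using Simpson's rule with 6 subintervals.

f(x) = sin(x)
a = 2.0, b = 4.5, n = 6
h = (b - a)/n = 0.416667

Simpson's rule: (h/3)[f(x₀) + 4f(x₁) + 2f(x₂) + ... + f(xₙ)]

x_0 = 2.0000, f(x_0) = 0.909297, coefficient = 1
x_1 = 2.4167, f(x_1) = 0.663080, coefficient = 4
x_2 = 2.8333, f(x_2) = 0.303400, coefficient = 2
x_3 = 3.2500, f(x_3) = -0.108195, coefficient = 4
x_4 = 3.6667, f(x_4) = -0.501277, coefficient = 2
x_5 = 4.0833, f(x_5) = -0.808584, coefficient = 4
x_6 = 4.5000, f(x_6) = -0.977530, coefficient = 1

I ≈ (0.416667/3) × -1.478780 = -0.205386
Exact value: -0.205351
Error: 0.000035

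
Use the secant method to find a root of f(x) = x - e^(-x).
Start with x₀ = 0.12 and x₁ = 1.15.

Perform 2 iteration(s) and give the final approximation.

f(x) = x - e^(-x)
x₀ = 0.12, x₁ = 1.15

Secant formula: x_{n+1} = x_n - f(x_n)(x_n - x_{n-1})/(f(x_n) - f(x_{n-1}))

Iteration 1:
  f(0.120000) = -0.766920
  f(1.150000) = 0.833363
  x_2 = 1.150000 - 0.833363×(1.150000 - 0.120000)/(0.833363 - (-0.766920))
       = 0.613618
Iteration 2:
  f(1.150000) = 0.833363
  f(0.613618) = 0.072229
  x_3 = 0.613618 - 0.072229×(0.613618 - 1.150000)/(0.072229 - 0.833363)
       = 0.562717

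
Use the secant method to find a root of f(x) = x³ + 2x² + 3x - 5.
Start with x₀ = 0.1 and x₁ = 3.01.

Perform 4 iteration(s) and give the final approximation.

f(x) = x³ + 2x² + 3x - 5
x₀ = 0.1, x₁ = 3.01

Secant formula: x_{n+1} = x_n - f(x_n)(x_n - x_{n-1})/(f(x_n) - f(x_{n-1}))

Iteration 1:
  f(0.100000) = -4.679000
  f(3.010000) = 49.421101
  x_2 = 3.010000 - 49.421101×(3.010000 - 0.100000)/(49.421101 - (-4.679000))
       = 0.351680
Iteration 2:
  f(3.010000) = 49.421101
  f(0.351680) = -3.654109
  x_3 = 0.351680 - (-3.654109)×(0.351680 - 3.010000)/(-3.654109 - 49.421101)
       = 0.534699
Iteration 3:
  f(0.351680) = -3.654109
  f(0.534699) = -2.671225
  x_4 = 0.534699 - (-2.671225)×(0.534699 - 0.351680)/(-2.671225 - (-3.654109))
       = 1.032098
Iteration 4:
  f(0.534699) = -2.671225
  f(1.032098) = 1.326170
  x_5 = 1.032098 - 1.326170×(1.032098 - 0.534699)/(1.326170 - (-2.671225))
       = 0.867082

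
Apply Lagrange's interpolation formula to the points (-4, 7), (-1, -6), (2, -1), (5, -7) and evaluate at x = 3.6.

Lagrange interpolation formula:
P(x) = Σ yᵢ × Lᵢ(x)
where Lᵢ(x) = Π_{j≠i} (x - xⱼ)/(xᵢ - xⱼ)

L_0(3.6) = (3.6 - (-1))/(-4 - (-1)) × (3.6 - 2)/(-4 - 2) × (3.6 - 5)/(-4 - 5) = 0.063605
L_1(3.6) = (3.6 - (-4))/(-1 - (-4)) × (3.6 - 2)/(-1 - 2) × (3.6 - 5)/(-1 - 5) = -0.315259
L_2(3.6) = (3.6 - (-4))/(2 - (-4)) × (3.6 - (-1))/(2 - (-1)) × (3.6 - 5)/(2 - 5) = 0.906370
L_3(3.6) = (3.6 - (-4))/(5 - (-4)) × (3.6 - (-1))/(5 - (-1)) × (3.6 - 2)/(5 - 2) = 0.345284

P(3.6) = 7×L_0(3.6) + (-6)×L_1(3.6) + (-1)×L_2(3.6) + (-7)×L_3(3.6)
P(3.6) = -0.986568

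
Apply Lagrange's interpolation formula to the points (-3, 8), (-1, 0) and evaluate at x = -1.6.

Lagrange interpolation formula:
P(x) = Σ yᵢ × Lᵢ(x)
where Lᵢ(x) = Π_{j≠i} (x - xⱼ)/(xᵢ - xⱼ)

L_0(-1.6) = (-1.6 - (-1))/(-3 - (-1)) = 0.300000
L_1(-1.6) = (-1.6 - (-3))/(-1 - (-3)) = 0.700000

P(-1.6) = 8×L_0(-1.6) + 0×L_1(-1.6)
P(-1.6) = 2.400000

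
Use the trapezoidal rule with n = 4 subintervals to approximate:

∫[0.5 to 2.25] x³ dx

f(x) = x³
a = 0.5, b = 2.25, n = 4
h = (b - a)/n = 0.437500

Trapezoidal rule: (h/2)[f(x₀) + 2f(x₁) + 2f(x₂) + ... + f(xₙ)]

x_0 = 0.5000, f(x_0) = 0.125000, coefficient = 1
x_1 = 0.9375, f(x_1) = 0.823975, coefficient = 2
x_2 = 1.3750, f(x_2) = 2.599609, coefficient = 2
x_3 = 1.8125, f(x_3) = 5.954346, coefficient = 2
x_4 = 2.2500, f(x_4) = 11.390625, coefficient = 1

I ≈ (0.437500/2) × 30.271484 = 6.621887
Exact value: 6.391602
Error: 0.230286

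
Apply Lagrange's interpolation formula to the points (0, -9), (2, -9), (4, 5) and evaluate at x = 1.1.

Lagrange interpolation formula:
P(x) = Σ yᵢ × Lᵢ(x)
where Lᵢ(x) = Π_{j≠i} (x - xⱼ)/(xᵢ - xⱼ)

L_0(1.1) = (1.1 - 2)/(0 - 2) × (1.1 - 4)/(0 - 4) = 0.326250
L_1(1.1) = (1.1 - 0)/(2 - 0) × (1.1 - 4)/(2 - 4) = 0.797500
L_2(1.1) = (1.1 - 0)/(4 - 0) × (1.1 - 2)/(4 - 2) = -0.123750

P(1.1) = (-9)×L_0(1.1) + (-9)×L_1(1.1) + 5×L_2(1.1)
P(1.1) = -10.732500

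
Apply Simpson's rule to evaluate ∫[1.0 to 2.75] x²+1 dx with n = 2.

f(x) = x²+1
a = 1.0, b = 2.75, n = 2
h = (b - a)/n = 0.875000

Simpson's rule: (h/3)[f(x₀) + 4f(x₁) + 2f(x₂) + ... + f(xₙ)]

x_0 = 1.0000, f(x_0) = 2.000000, coefficient = 1
x_1 = 1.8750, f(x_1) = 4.515625, coefficient = 4
x_2 = 2.7500, f(x_2) = 8.562500, coefficient = 1

I ≈ (0.875000/3) × 28.625000 = 8.348958
Exact value: 8.348958
Error: 0.000000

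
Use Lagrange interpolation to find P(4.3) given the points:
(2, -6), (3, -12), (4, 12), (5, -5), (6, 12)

Lagrange interpolation formula:
P(x) = Σ yᵢ × Lᵢ(x)
where Lᵢ(x) = Π_{j≠i} (x - xⱼ)/(xᵢ - xⱼ)

L_0(4.3) = (4.3 - 3)/(2 - 3) × (4.3 - 4)/(2 - 4) × (4.3 - 5)/(2 - 5) × (4.3 - 6)/(2 - 6) = 0.019337
L_1(4.3) = (4.3 - 2)/(3 - 2) × (4.3 - 4)/(3 - 4) × (4.3 - 5)/(3 - 5) × (4.3 - 6)/(3 - 6) = -0.136850
L_2(4.3) = (4.3 - 2)/(4 - 2) × (4.3 - 3)/(4 - 3) × (4.3 - 5)/(4 - 5) × (4.3 - 6)/(4 - 6) = 0.889525
L_3(4.3) = (4.3 - 2)/(5 - 2) × (4.3 - 3)/(5 - 3) × (4.3 - 4)/(5 - 4) × (4.3 - 6)/(5 - 6) = 0.254150
L_4(4.3) = (4.3 - 2)/(6 - 2) × (4.3 - 3)/(6 - 3) × (4.3 - 4)/(6 - 4) × (4.3 - 5)/(6 - 5) = -0.026162

P(4.3) = (-6)×L_0(4.3) + (-12)×L_1(4.3) + 12×L_2(4.3) + (-5)×L_3(4.3) + 12×L_4(4.3)
P(4.3) = 10.615775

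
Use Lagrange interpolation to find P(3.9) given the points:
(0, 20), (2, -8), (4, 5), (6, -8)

Lagrange interpolation formula:
P(x) = Σ yᵢ × Lᵢ(x)
where Lᵢ(x) = Π_{j≠i} (x - xⱼ)/(xᵢ - xⱼ)

L_0(3.9) = (3.9 - 2)/(0 - 2) × (3.9 - 4)/(0 - 4) × (3.9 - 6)/(0 - 6) = -0.008313
L_1(3.9) = (3.9 - 0)/(2 - 0) × (3.9 - 4)/(2 - 4) × (3.9 - 6)/(2 - 6) = 0.051188
L_2(3.9) = (3.9 - 0)/(4 - 0) × (3.9 - 2)/(4 - 2) × (3.9 - 6)/(4 - 6) = 0.972562
L_3(3.9) = (3.9 - 0)/(6 - 0) × (3.9 - 2)/(6 - 2) × (3.9 - 4)/(6 - 4) = -0.015438

P(3.9) = 20×L_0(3.9) + (-8)×L_1(3.9) + 5×L_2(3.9) + (-8)×L_3(3.9)
P(3.9) = 4.410563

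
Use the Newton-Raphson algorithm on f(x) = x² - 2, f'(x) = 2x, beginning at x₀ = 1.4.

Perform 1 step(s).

f(x) = x² - 2
f'(x) = 2x
x₀ = 1.4

Newton-Raphson formula: x_{n+1} = x_n - f(x_n)/f'(x_n)

Iteration 1:
  f(1.400000) = -0.040000
  f'(1.400000) = 2.800000
  x_1 = 1.400000 - (-0.040000)/2.800000 = 1.414286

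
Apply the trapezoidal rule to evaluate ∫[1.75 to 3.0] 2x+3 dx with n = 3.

f(x) = 2x+3
a = 1.75, b = 3.0, n = 3
h = (b - a)/n = 0.416667

Trapezoidal rule: (h/2)[f(x₀) + 2f(x₁) + 2f(x₂) + ... + f(xₙ)]

x_0 = 1.7500, f(x_0) = 6.500000, coefficient = 1
x_1 = 2.1667, f(x_1) = 7.333333, coefficient = 2
x_2 = 2.5833, f(x_2) = 8.166667, coefficient = 2
x_3 = 3.0000, f(x_3) = 9.000000, coefficient = 1

I ≈ (0.416667/2) × 46.500000 = 9.687500
Exact value: 9.687500
Error: 0.000000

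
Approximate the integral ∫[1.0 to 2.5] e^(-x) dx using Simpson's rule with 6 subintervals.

f(x) = e^(-x)
a = 1.0, b = 2.5, n = 6
h = (b - a)/n = 0.250000

Simpson's rule: (h/3)[f(x₀) + 4f(x₁) + 2f(x₂) + ... + f(xₙ)]

x_0 = 1.0000, f(x_0) = 0.367879, coefficient = 1
x_1 = 1.2500, f(x_1) = 0.286505, coefficient = 4
x_2 = 1.5000, f(x_2) = 0.223130, coefficient = 2
x_3 = 1.7500, f(x_3) = 0.173774, coefficient = 4
x_4 = 2.0000, f(x_4) = 0.135335, coefficient = 2
x_5 = 2.2500, f(x_5) = 0.105399, coefficient = 4
x_6 = 2.5000, f(x_6) = 0.082085, coefficient = 1

I ≈ (0.250000/3) × 3.429607 = 0.285801
Exact value: 0.285794
Error: 0.000006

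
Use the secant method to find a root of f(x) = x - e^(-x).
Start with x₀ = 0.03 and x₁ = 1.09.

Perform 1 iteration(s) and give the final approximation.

f(x) = x - e^(-x)
x₀ = 0.03, x₁ = 1.09

Secant formula: x_{n+1} = x_n - f(x_n)(x_n - x_{n-1})/(f(x_n) - f(x_{n-1}))

Iteration 1:
  f(0.030000) = -0.940446
  f(1.090000) = 0.753784
  x_2 = 1.090000 - 0.753784×(1.090000 - 0.030000)/(0.753784 - (-0.940446))
       = 0.618393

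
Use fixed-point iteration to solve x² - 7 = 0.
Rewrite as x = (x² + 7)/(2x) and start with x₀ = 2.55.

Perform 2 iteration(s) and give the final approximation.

Equation: x² - 7 = 0
Fixed-point form: x = (x² + 7)/(2x)
x₀ = 2.55

x_1 = g(2.550000) = 2.647549
x_2 = g(2.647549) = 2.645752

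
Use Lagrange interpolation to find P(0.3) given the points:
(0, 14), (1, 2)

Lagrange interpolation formula:
P(x) = Σ yᵢ × Lᵢ(x)
where Lᵢ(x) = Π_{j≠i} (x - xⱼ)/(xᵢ - xⱼ)

L_0(0.3) = (0.3 - 1)/(0 - 1) = 0.700000
L_1(0.3) = (0.3 - 0)/(1 - 0) = 0.300000

P(0.3) = 14×L_0(0.3) + 2×L_1(0.3)
P(0.3) = 10.400000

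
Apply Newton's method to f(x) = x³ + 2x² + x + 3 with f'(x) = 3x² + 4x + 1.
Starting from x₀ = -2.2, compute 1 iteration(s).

f(x) = x³ + 2x² + x + 3
f'(x) = 3x² + 4x + 1
x₀ = -2.2

Newton-Raphson formula: x_{n+1} = x_n - f(x_n)/f'(x_n)

Iteration 1:
  f(-2.200000) = -0.168000
  f'(-2.200000) = 6.720000
  x_1 = -2.200000 - (-0.168000)/6.720000 = -2.175000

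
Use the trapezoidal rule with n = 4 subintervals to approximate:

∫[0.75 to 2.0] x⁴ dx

f(x) = x⁴
a = 0.75, b = 2.0, n = 4
h = (b - a)/n = 0.312500

Trapezoidal rule: (h/2)[f(x₀) + 2f(x₁) + 2f(x₂) + ... + f(xₙ)]

x_0 = 0.7500, f(x_0) = 0.316406, coefficient = 1
x_1 = 1.0625, f(x_1) = 1.274429, coefficient = 2
x_2 = 1.3750, f(x_2) = 3.574463, coefficient = 2
x_3 = 1.6875, f(x_3) = 8.109146, coefficient = 2
x_4 = 2.0000, f(x_4) = 16.000000, coefficient = 1

I ≈ (0.312500/2) × 42.232483 = 6.598825
Exact value: 6.352539
Error: 0.246286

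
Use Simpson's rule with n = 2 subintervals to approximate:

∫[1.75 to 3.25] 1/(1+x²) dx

f(x) = 1/(1+x²)
a = 1.75, b = 3.25, n = 2
h = (b - a)/n = 0.750000

Simpson's rule: (h/3)[f(x₀) + 4f(x₁) + 2f(x₂) + ... + f(xₙ)]

x_0 = 1.7500, f(x_0) = 0.246154, coefficient = 1
x_1 = 2.5000, f(x_1) = 0.137931, coefficient = 4
x_2 = 3.2500, f(x_2) = 0.086486, coefficient = 1

I ≈ (0.750000/3) × 0.884364 = 0.221091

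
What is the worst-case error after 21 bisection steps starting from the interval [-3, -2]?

Bisection error bound: |error| ≤ (b-a)/2^n
|error| ≤ (-2 - (-3))/2^21 = 1/2^21
|error| ≤ 0.0000004768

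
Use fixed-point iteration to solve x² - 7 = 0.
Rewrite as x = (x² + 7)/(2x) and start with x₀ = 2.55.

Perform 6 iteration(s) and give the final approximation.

Equation: x² - 7 = 0
Fixed-point form: x = (x² + 7)/(2x)
x₀ = 2.55

x_1 = g(2.550000) = 2.647549
x_2 = g(2.647549) = 2.645752
x_3 = g(2.645752) = 2.645751
x_4 = g(2.645751) = 2.645751
x_5 = g(2.645751) = 2.645751
x_6 = g(2.645751) = 2.645751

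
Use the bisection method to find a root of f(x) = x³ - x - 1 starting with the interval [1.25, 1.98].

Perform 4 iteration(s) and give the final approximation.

f(x) = x³ - x - 1
Initial interval: [1.25, 1.98]

Iteration 1:
  c_1 = (1.250000 + 1.980000)/2 = 1.615000
  f(c_1) = f(1.615000) = 1.597283
  f(a) × f(c) < 0, new interval: [1.250000, 1.615000]
Iteration 2:
  c_2 = (1.250000 + 1.615000)/2 = 1.432500
  f(c_2) = f(1.432500) = 0.507071
  f(a) × f(c) < 0, new interval: [1.250000, 1.432500]
Iteration 3:
  c_3 = (1.250000 + 1.432500)/2 = 1.341250
  f(c_3) = f(1.341250) = 0.071594
  f(a) × f(c) < 0, new interval: [1.250000, 1.341250]
Iteration 4:
  c_4 = (1.250000 + 1.341250)/2 = 1.295625
  f(c_4) = f(1.295625) = -0.120732
  f(a) × f(c) ≥ 0, new interval: [1.295625, 1.341250]

After 4 iteration(s), the approximation is c_4 = 1.295625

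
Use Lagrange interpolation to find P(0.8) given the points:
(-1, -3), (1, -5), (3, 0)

Lagrange interpolation formula:
P(x) = Σ yᵢ × Lᵢ(x)
where Lᵢ(x) = Π_{j≠i} (x - xⱼ)/(xᵢ - xⱼ)

L_0(0.8) = (0.8 - 1)/(-1 - 1) × (0.8 - 3)/(-1 - 3) = 0.055000
L_1(0.8) = (0.8 - (-1))/(1 - (-1)) × (0.8 - 3)/(1 - 3) = 0.990000
L_2(0.8) = (0.8 - (-1))/(3 - (-1)) × (0.8 - 1)/(3 - 1) = -0.045000

P(0.8) = (-3)×L_0(0.8) + (-5)×L_1(0.8) + 0×L_2(0.8)
P(0.8) = -5.115000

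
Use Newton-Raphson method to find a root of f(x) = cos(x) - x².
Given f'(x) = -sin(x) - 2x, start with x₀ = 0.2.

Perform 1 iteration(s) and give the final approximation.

f(x) = cos(x) - x²
f'(x) = -sin(x) - 2x
x₀ = 0.2

Newton-Raphson formula: x_{n+1} = x_n - f(x_n)/f'(x_n)

Iteration 1:
  f(0.200000) = 0.940067
  f'(0.200000) = -0.598669
  x_1 = 0.200000 - 0.940067/(-0.598669) = 1.770260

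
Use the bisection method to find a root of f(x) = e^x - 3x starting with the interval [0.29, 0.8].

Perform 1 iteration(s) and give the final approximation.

f(x) = e^x - 3x
Initial interval: [0.29, 0.8]

Iteration 1:
  c_1 = (0.290000 + 0.800000)/2 = 0.545000
  f(c_1) = f(0.545000) = 0.089608
  f(a) × f(c) ≥ 0, new interval: [0.545000, 0.800000]

After 1 iteration(s), the approximation is c_1 = 0.545000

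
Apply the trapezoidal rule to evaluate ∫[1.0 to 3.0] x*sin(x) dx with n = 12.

f(x) = x*sin(x)
a = 1.0, b = 3.0, n = 12
h = (b - a)/n = 0.166667

Trapezoidal rule: (h/2)[f(x₀) + 2f(x₁) + 2f(x₂) + ... + f(xₙ)]

x_0 = 1.0000, f(x_0) = 0.841471, coefficient = 1
x_1 = 1.1667, f(x_1) = 1.072686, coefficient = 2
x_2 = 1.3333, f(x_2) = 1.295917, coefficient = 2
x_3 = 1.5000, f(x_3) = 1.496242, coefficient = 2
x_4 = 1.6667, f(x_4) = 1.659013, coefficient = 2
x_5 = 1.8333, f(x_5) = 1.770514, coefficient = 2
x_6 = 2.0000, f(x_6) = 1.818595, coefficient = 2
x_7 = 2.1667, f(x_7) = 1.793264, coefficient = 2
x_8 = 2.3333, f(x_8) = 1.687200, coefficient = 2
x_9 = 2.5000, f(x_9) = 1.496180, coefficient = 2
x_10 = 2.6667, f(x_10) = 1.219394, coefficient = 2
x_11 = 2.8333, f(x_11) = 0.859635, coefficient = 2
x_12 = 3.0000, f(x_12) = 0.423360, coefficient = 1

I ≈ (0.166667/2) × 33.602112 = 2.800176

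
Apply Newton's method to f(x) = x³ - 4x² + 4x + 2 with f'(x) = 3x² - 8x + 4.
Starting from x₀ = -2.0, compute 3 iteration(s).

f(x) = x³ - 4x² + 4x + 2
f'(x) = 3x² - 8x + 4
x₀ = -2.0

Newton-Raphson formula: x_{n+1} = x_n - f(x_n)/f'(x_n)

Iteration 1:
  f(-2.000000) = -30.000000
  f'(-2.000000) = 32.000000
  x_1 = -2.000000 - (-30.000000)/32.000000 = -1.062500
Iteration 2:
  f(-1.062500) = -7.965088
  f'(-1.062500) = 15.886719
  x_2 = -1.062500 - (-7.965088)/15.886719 = -0.561132
Iteration 3:
  f(-0.561132) = -1.680690
  f'(-0.561132) = 9.433667
  x_3 = -0.561132 - (-1.680690)/9.433667 = -0.382974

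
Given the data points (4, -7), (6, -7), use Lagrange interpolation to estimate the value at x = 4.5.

Lagrange interpolation formula:
P(x) = Σ yᵢ × Lᵢ(x)
where Lᵢ(x) = Π_{j≠i} (x - xⱼ)/(xᵢ - xⱼ)

L_0(4.5) = (4.5 - 6)/(4 - 6) = 0.750000
L_1(4.5) = (4.5 - 4)/(6 - 4) = 0.250000

P(4.5) = (-7)×L_0(4.5) + (-7)×L_1(4.5)
P(4.5) = -7.000000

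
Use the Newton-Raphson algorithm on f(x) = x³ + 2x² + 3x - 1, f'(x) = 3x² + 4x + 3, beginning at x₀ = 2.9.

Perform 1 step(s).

f(x) = x³ + 2x² + 3x - 1
f'(x) = 3x² + 4x + 3
x₀ = 2.9

Newton-Raphson formula: x_{n+1} = x_n - f(x_n)/f'(x_n)

Iteration 1:
  f(2.900000) = 48.909000
  f'(2.900000) = 39.830000
  x_1 = 2.900000 - 48.909000/39.830000 = 1.672056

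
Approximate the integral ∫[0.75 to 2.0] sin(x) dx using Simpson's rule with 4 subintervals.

f(x) = sin(x)
a = 0.75, b = 2.0, n = 4
h = (b - a)/n = 0.312500

Simpson's rule: (h/3)[f(x₀) + 4f(x₁) + 2f(x₂) + ... + f(xₙ)]

x_0 = 0.7500, f(x_0) = 0.681639, coefficient = 1
x_1 = 1.0625, f(x_1) = 0.873575, coefficient = 4
x_2 = 1.3750, f(x_2) = 0.980893, coefficient = 2
x_3 = 1.6875, f(x_3) = 0.993198, coefficient = 4
x_4 = 2.0000, f(x_4) = 0.909297, coefficient = 1

I ≈ (0.312500/3) × 11.019813 = 1.147897
Exact value: 1.147836
Error: 0.000062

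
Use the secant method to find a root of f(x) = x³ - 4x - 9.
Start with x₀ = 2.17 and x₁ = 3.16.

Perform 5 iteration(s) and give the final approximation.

f(x) = x³ - 4x - 9
x₀ = 2.17, x₁ = 3.16

Secant formula: x_{n+1} = x_n - f(x_n)(x_n - x_{n-1})/(f(x_n) - f(x_{n-1}))

Iteration 1:
  f(2.170000) = -7.461687
  f(3.160000) = 9.914496
  x_2 = 3.160000 - 9.914496×(3.160000 - 2.170000)/(9.914496 - (-7.461687))
       = 2.595126
Iteration 2:
  f(3.160000) = 9.914496
  f(2.595126) = -1.903161
  x_3 = 2.595126 - (-1.903161)×(2.595126 - 3.160000)/(-1.903161 - 9.914496)
       = 2.686096
Iteration 3:
  f(2.595126) = -1.903161
  f(2.686096) = -0.363908
  x_4 = 2.686096 - (-0.363908)×(2.686096 - 2.595126)/(-0.363908 - (-1.903161))
       = 2.707602
Iteration 4:
  f(2.686096) = -0.363908
  f(2.707602) = 0.019325
  x_5 = 2.707602 - 0.019325×(2.707602 - 2.686096)/(0.019325 - (-0.363908))
       = 2.706518
Iteration 5:
  f(2.707602) = 0.019325
  f(2.706518) = -0.000179
  x_6 = 2.706518 - (-0.000179)×(2.706518 - 2.707602)/(-0.000179 - 0.019325)
       = 2.706528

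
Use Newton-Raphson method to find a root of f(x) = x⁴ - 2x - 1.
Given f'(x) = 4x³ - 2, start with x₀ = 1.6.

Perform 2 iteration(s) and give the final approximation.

f(x) = x⁴ - 2x - 1
f'(x) = 4x³ - 2
x₀ = 1.6

Newton-Raphson formula: x_{n+1} = x_n - f(x_n)/f'(x_n)

Iteration 1:
  f(1.600000) = 2.353600
  f'(1.600000) = 14.384000
  x_1 = 1.600000 - 2.353600/14.384000 = 1.436374
Iteration 2:
  f(1.436374) = 0.383921
  f'(1.436374) = 9.853930
  x_2 = 1.436374 - 0.383921/9.853930 = 1.397413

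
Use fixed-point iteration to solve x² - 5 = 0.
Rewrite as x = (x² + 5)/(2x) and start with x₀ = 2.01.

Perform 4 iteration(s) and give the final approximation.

Equation: x² - 5 = 0
Fixed-point form: x = (x² + 5)/(2x)
x₀ = 2.01

x_1 = g(2.010000) = 2.248781
x_2 = g(2.248781) = 2.236104
x_3 = g(2.236104) = 2.236068
x_4 = g(2.236068) = 2.236068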